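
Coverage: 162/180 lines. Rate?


Coverage = covered / total * 100
Coverage = 162 / 180 * 100
Coverage = 90.0%

90.0%


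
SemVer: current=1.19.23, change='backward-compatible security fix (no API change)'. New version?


Current: 1.19.23
Change category: 'backward-compatible security fix (no API change)' → patch bump
SemVer rule: patch bump → increment PATCH (MAJOR and MINOR unchanged)
New: 1.19.24

1.19.24


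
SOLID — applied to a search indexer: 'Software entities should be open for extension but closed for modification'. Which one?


This describes the Open/Closed Principle (OCP)

Open/Closed Principle (OCP)


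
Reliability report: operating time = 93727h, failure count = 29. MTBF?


Formula: MTBF = Total operating time / Number of failures
MTBF = 93727 / 29
MTBF = 3231.97 hours

3231.97 hours


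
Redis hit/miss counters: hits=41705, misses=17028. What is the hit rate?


Formula: hit rate = hits / (hits + misses) * 100
hit rate = 41705 / (41705 + 17028) * 100
hit rate = 41705 / 58733 * 100
hit rate = 71.01%

71.01%


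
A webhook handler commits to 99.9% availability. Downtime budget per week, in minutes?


Formula: allowed downtime = period * (100 - SLA) / 100
Period (week) = 10080 minutes
Unavailability fraction = (100 - 99.9) / 100
Allowed downtime = 10080 * (100 - 99.9) / 100
Allowed downtime = 10.08 minutes

10.08 minutes


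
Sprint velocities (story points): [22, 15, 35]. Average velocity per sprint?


Formula: Avg velocity = Total points / Number of sprints
Points: [22, 15, 35]
Sum = 22 + 15 + 35 = 72
Avg velocity = 72 / 3 = 24.0 points/sprint

24.0 points/sprint


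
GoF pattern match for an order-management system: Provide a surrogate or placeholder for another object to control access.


This matches the Proxy pattern

Proxy


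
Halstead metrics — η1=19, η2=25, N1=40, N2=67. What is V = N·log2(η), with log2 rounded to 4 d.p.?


Formula: V = N * log2(η), where N = N1 + N2 and η = η1 + η2
η = 19 + 25 = 44
N = 40 + 67 = 107
log2(44) ≈ 5.4594
V = 107 * 5.4594 = 584.16

584.16


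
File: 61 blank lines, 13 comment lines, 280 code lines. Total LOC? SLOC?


Total LOC = blank + comment + code
Total LOC = 61 + 13 + 280 = 354
SLOC (source only) = code = 280

Total LOC: 354, SLOC: 280


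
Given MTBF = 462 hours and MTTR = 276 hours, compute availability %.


Availability = MTBF / (MTBF + MTTR)
Availability = 462 / (462 + 276)
Availability = 462 / 738
Availability = 62.6016%

62.6016%


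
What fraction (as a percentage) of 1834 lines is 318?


Coverage = covered / total * 100
Coverage = 318 / 1834 * 100
Coverage = 17.34%

17.34%


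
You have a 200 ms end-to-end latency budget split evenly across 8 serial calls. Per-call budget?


Formula: per_stage = total_budget / stages
per_stage = 200 / 8
per_stage = 25.0 ms

25.0 ms


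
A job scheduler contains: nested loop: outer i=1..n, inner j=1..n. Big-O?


Reasoning: n iterations times n iterations
Complexity: O(n^2)

O(n^2)


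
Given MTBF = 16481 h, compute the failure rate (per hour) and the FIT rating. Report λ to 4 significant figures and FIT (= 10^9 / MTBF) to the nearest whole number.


Formula: λ = 1 / MTBF; FIT = λ × 1e9 = 1e9 / MTBF
λ = 1 / 16481 ≈ 6.068e-05 failures/hour
FIT = 1e9 / 16481 ≈ 60676 failures per 1e9 hours (nearest whole number)

λ = 6.068e-05 /h, FIT = 60676


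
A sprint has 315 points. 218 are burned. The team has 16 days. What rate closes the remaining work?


Formula: Required rate = Remaining points / Days left
Remaining = 315 - 218 = 97 points
Required rate = 97 / 16 = 6.06 points/day

6.06 points/day


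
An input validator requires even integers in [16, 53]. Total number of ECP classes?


Constraint: even integers in [16, 53]
Class 1: x < 16 — out-of-range invalid
Class 2: x in [16,53] but odd — wrong type invalid
Class 3: x in [16,53] and even — valid
Class 4: x > 53 — out-of-range invalid
Total equivalence classes: 4

4 equivalence classes


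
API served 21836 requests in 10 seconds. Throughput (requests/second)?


Formula: throughput = requests / seconds
throughput = 21836 / 10
throughput = 2183.6 requests/second

2183.6 requests/second


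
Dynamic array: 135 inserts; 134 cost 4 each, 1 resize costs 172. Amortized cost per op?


Formula: Amortized cost = Total cost / Operations
Total cost = (134 * 4) + (1 * 172)
Total cost = 536 + 172 = 708
Amortized = 708 / 135 = 5.2444

5.2444


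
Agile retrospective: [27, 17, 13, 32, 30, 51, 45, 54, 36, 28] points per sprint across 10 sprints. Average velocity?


Formula: Avg velocity = Total points / Number of sprints
Points: [27, 17, 13, 32, 30, 51, 45, 54, 36, 28]
Sum = 27 + 17 + 13 + 32 + 30 + 51 + 45 + 54 + 36 + 28 = 333
Avg velocity = 333 / 10 = 33.3 points/sprint

33.3 points/sprint


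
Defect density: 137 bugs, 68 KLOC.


Defect density = defects / KLOC
Defect density = 137 / 68
Defect density = 2.015 defects/KLOC

2.015 defects/KLOC


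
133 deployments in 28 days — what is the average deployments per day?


Formula: deployments per day = releases / days
= 133 / 28
= 4.75 deploys/day
(equivalently, 33.25 deploys/week)

4.75 deploys/day


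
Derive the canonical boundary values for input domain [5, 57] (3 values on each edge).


Range: [5, 57]
Boundaries: just below min, min, min+1, max-1, max, just above max
Values: [4, 5, 6, 56, 57, 58]

[4, 5, 6, 56, 57, 58]


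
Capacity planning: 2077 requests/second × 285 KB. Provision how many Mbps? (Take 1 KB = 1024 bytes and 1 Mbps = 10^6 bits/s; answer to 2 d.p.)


Formula: Mbps = payload_bytes * RPS * 8 / 1e6
Payload per request = 285 KB = 285 * 1024 = 291840 bytes
Total bytes/sec = 291840 * 2077 = 606151680
Total bits/sec = 606151680 * 8 = 4849213440
Mbps = 4849213440 / 1e6 = 4849.21

4849.21 Mbps


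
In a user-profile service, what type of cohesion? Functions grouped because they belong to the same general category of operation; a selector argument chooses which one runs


Reasoning: Grouped by category of activity, not by data or sequence
Type: Logical cohesion

Logical cohesion


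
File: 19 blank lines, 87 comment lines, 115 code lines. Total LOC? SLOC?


Total LOC = blank + comment + code
Total LOC = 19 + 87 + 115 = 221
SLOC (source only) = code = 115

Total LOC: 221, SLOC: 115


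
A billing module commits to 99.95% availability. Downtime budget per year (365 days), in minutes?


Formula: allowed downtime = period * (100 - SLA) / 100
Period (year (365 days)) = 525600 minutes
Unavailability fraction = (100 - 99.95) / 100
Allowed downtime = 525600 * (100 - 99.95) / 100
Allowed downtime = 262.8 minutes

262.8 minutes


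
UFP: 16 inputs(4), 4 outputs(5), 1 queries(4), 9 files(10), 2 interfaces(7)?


UFP = EI*4 + EO*5 + EQ*4 + ILF*10 + EIF*7
UFP = 16*4 + 4*5 + 1*4 + 9*10 + 2*7
UFP = 64 + 20 + 4 + 90 + 14
UFP = 192

192


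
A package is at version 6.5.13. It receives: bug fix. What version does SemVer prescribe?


Current: 6.5.13
Change category: 'bug fix' → patch bump
SemVer rule: patch bump → increment PATCH (MAJOR and MINOR unchanged)
New: 6.5.14

6.5.14


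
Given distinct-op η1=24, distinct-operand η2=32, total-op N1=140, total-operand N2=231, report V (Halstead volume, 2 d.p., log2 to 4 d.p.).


Formula: V = N * log2(η), where N = N1 + N2 and η = η1 + η2
η = 24 + 32 = 56
N = 140 + 231 = 371
log2(56) ≈ 5.8074
V = 371 * 5.8074 = 2154.55

2154.55


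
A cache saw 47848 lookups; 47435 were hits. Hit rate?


Formula: hit rate = hits / (hits + misses) * 100
hit rate = 47435 / (47435 + 413) * 100
hit rate = 47435 / 47848 * 100
hit rate = 99.14%

99.14%


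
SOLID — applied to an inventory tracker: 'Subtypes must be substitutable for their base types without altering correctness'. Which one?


This describes the Liskov Substitution Principle (LSP)

Liskov Substitution Principle (LSP)


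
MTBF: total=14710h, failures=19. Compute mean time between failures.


Formula: MTBF = Total operating time / Number of failures
MTBF = 14710 / 19
MTBF = 774.21 hours

774.21 hours


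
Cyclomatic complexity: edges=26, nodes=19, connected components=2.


Formula: V(G) = E - N + 2P
V(G) = 26 - 19 + 2*2
V(G) = 7 + 4
V(G) = 11

11


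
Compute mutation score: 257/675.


Mutation score = killed / total * 100
Mutation score = 257 / 675 * 100
Mutation score = 38.07%

38.07%


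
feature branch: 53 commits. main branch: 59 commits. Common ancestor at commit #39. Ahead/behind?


Common ancestor: commit #39
feature commits after divergence: 53 - 39 = 14
main commits after divergence: 59 - 39 = 20
feature is 14 commits ahead of main
main is 20 commits ahead of feature

feature ahead: 14, main ahead: 20


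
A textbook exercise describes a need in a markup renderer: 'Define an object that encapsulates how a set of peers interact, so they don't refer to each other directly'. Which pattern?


This matches the Mediator pattern

Mediator


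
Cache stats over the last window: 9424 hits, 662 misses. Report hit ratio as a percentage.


Formula: hit rate = hits / (hits + misses) * 100
hit rate = 9424 / (9424 + 662) * 100
hit rate = 9424 / 10086 * 100
hit rate = 93.44%

93.44%


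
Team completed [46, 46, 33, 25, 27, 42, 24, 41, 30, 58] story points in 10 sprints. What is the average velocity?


Formula: Avg velocity = Total points / Number of sprints
Points: [46, 46, 33, 25, 27, 42, 24, 41, 30, 58]
Sum = 46 + 46 + 33 + 25 + 27 + 42 + 24 + 41 + 30 + 58 = 372
Avg velocity = 372 / 10 = 37.2 points/sprint

37.2 points/sprint


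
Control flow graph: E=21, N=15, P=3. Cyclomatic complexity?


Formula: V(G) = E - N + 2P
V(G) = 21 - 15 + 2*3
V(G) = 6 + 6
V(G) = 12

12


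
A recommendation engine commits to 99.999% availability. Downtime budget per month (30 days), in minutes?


Formula: allowed downtime = period * (100 - SLA) / 100
Period (month (30 days)) = 43200 minutes
Unavailability fraction = (100 - 99.999) / 100
Allowed downtime = 43200 * (100 - 99.999) / 100
Allowed downtime = 0.432 minutes

0.432 minutes


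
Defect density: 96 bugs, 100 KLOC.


Defect density = defects / KLOC
Defect density = 96 / 100
Defect density = 0.96 defects/KLOC

0.96 defects/KLOC


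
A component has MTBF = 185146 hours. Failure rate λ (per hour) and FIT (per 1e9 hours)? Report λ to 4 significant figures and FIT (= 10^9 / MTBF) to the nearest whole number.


Formula: λ = 1 / MTBF; FIT = λ × 1e9 = 1e9 / MTBF
λ = 1 / 185146 ≈ 5.401e-06 failures/hour
FIT = 1e9 / 185146 ≈ 5401 failures per 1e9 hours (nearest whole number)

λ = 5.401e-06 /h, FIT = 5401


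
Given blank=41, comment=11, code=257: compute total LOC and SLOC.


Total LOC = blank + comment + code
Total LOC = 41 + 11 + 257 = 309
SLOC (source only) = code = 257

Total LOC: 309, SLOC: 257


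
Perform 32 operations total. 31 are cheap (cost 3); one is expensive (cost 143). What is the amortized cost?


Formula: Amortized cost = Total cost / Operations
Total cost = (31 * 3) + (1 * 143)
Total cost = 93 + 143 = 236
Amortized = 236 / 32 = 7.375

7.375


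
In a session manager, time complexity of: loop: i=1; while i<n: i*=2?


Reasoning: i doubles each step so iterations are log2(n)
Complexity: O(log n)

O(log n)


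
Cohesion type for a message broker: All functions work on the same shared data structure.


Reasoning: Functions share data
Type: Communicational cohesion

Communicational cohesion


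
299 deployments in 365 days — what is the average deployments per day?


Formula: deployments per day = releases / days
= 299 / 365
= 0.819 deploys/day
(equivalently, 5.73 deploys/week)

0.819 deploys/day


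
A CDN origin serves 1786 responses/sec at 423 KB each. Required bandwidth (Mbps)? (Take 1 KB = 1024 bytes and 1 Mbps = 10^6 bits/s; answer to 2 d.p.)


Formula: Mbps = payload_bytes * RPS * 8 / 1e6
Payload per request = 423 KB = 423 * 1024 = 433152 bytes
Total bytes/sec = 433152 * 1786 = 773609472
Total bits/sec = 773609472 * 8 = 6188875776
Mbps = 6188875776 / 1e6 = 6188.88

6188.88 Mbps


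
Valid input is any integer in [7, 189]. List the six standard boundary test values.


Range: [7, 189]
Boundaries: just below min, min, min+1, max-1, max, just above max
Values: [6, 7, 8, 188, 189, 190]

[6, 7, 8, 188, 189, 190]


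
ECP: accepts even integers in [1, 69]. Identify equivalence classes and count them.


Constraint: even integers in [1, 69]
Class 1: x < 1 — out-of-range invalid
Class 2: x in [1,69] but odd — wrong type invalid
Class 3: x in [1,69] and even — valid
Class 4: x > 69 — out-of-range invalid
Total equivalence classes: 4

4 equivalence classes


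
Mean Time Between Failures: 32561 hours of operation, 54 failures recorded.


Formula: MTBF = Total operating time / Number of failures
MTBF = 32561 / 54
MTBF = 602.98 hours

602.98 hours


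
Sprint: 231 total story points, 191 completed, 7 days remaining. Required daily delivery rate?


Formula: Required rate = Remaining points / Days left
Remaining = 231 - 191 = 40 points
Required rate = 40 / 7 = 5.71 points/day

5.71 points/day


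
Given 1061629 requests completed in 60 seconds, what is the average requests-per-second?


Formula: throughput = requests / seconds
throughput = 1061629 / 60
throughput = 17693.82 requests/second

17693.82 requests/second


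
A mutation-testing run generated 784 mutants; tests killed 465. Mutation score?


Mutation score = killed / total * 100
Mutation score = 465 / 784 * 100
Mutation score = 59.31%

59.31%


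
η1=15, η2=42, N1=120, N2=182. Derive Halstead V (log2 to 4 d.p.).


Formula: V = N * log2(η), where N = N1 + N2 and η = η1 + η2
η = 15 + 42 = 57
N = 120 + 182 = 302
log2(57) ≈ 5.8329
V = 302 * 5.8329 = 1761.54

1761.54


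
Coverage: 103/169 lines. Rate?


Coverage = covered / total * 100
Coverage = 103 / 169 * 100
Coverage = 60.95%

60.95%


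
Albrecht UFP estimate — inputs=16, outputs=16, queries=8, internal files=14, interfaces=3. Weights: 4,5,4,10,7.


UFP = EI*4 + EO*5 + EQ*4 + ILF*10 + EIF*7
UFP = 16*4 + 16*5 + 8*4 + 14*10 + 3*7
UFP = 64 + 80 + 32 + 140 + 21
UFP = 337

337


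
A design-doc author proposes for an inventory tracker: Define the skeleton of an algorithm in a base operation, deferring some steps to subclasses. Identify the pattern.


This matches the Template Method pattern

Template Method


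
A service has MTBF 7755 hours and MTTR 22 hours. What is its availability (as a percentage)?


Availability = MTBF / (MTBF + MTTR)
Availability = 7755 / (7755 + 22)
Availability = 7755 / 7777
Availability = 99.7171%

99.7171%


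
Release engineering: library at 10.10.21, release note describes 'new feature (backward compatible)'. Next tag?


Current: 10.10.21
Change category: 'new feature (backward compatible)' → minor bump
SemVer rule: minor bump → increment MINOR, reset PATCH to 0 (MAJOR unchanged)
New: 10.11.0

10.11.0


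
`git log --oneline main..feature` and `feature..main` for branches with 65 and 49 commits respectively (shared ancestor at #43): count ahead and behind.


Common ancestor: commit #43
feature commits after divergence: 65 - 43 = 22
main commits after divergence: 49 - 43 = 6
feature is 22 commits ahead of main
main is 6 commits ahead of feature

feature ahead: 22, main ahead: 6


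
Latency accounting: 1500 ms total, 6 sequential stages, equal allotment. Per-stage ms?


Formula: per_stage = total_budget / stages
per_stage = 1500 / 6
per_stage = 250.0 ms

250.0 ms


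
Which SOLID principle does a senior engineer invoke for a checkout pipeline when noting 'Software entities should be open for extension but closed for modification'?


This describes the Open/Closed Principle (OCP)

Open/Closed Principle (OCP)


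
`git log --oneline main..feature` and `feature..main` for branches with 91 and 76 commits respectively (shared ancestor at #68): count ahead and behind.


Common ancestor: commit #68
feature commits after divergence: 91 - 68 = 23
main commits after divergence: 76 - 68 = 8
feature is 23 commits ahead of main
main is 8 commits ahead of feature

feature ahead: 23, main ahead: 8


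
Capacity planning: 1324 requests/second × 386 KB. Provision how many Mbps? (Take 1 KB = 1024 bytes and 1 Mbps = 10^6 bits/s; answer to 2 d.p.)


Formula: Mbps = payload_bytes * RPS * 8 / 1e6
Payload per request = 386 KB = 386 * 1024 = 395264 bytes
Total bytes/sec = 395264 * 1324 = 523329536
Total bits/sec = 523329536 * 8 = 4186636288
Mbps = 4186636288 / 1e6 = 4186.64

4186.64 Mbps


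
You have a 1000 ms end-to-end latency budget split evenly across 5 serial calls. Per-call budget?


Formula: per_stage = total_budget / stages
per_stage = 1000 / 5
per_stage = 200.0 ms

200.0 ms


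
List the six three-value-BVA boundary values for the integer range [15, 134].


Range: [15, 134]
Boundaries: just below min, min, min+1, max-1, max, just above max
Values: [14, 15, 16, 133, 134, 135]

[14, 15, 16, 133, 134, 135]


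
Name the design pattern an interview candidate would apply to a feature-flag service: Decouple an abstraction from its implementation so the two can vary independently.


This matches the Bridge pattern

Bridge


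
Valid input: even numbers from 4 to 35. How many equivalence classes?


Constraint: even integers in [4, 35]
Class 1: x < 4 — out-of-range invalid
Class 2: x in [4,35] but odd — wrong type invalid
Class 3: x in [4,35] and even — valid
Class 4: x > 35 — out-of-range invalid
Total equivalence classes: 4

4 equivalence classes


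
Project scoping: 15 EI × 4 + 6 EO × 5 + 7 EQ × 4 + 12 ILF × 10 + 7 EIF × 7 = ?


UFP = EI*4 + EO*5 + EQ*4 + ILF*10 + EIF*7
UFP = 15*4 + 6*5 + 7*4 + 12*10 + 7*7
UFP = 60 + 30 + 28 + 120 + 49
UFP = 287

287


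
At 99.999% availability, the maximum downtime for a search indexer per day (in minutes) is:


Formula: allowed downtime = period * (100 - SLA) / 100
Period (day) = 1440 minutes
Unavailability fraction = (100 - 99.999) / 100
Allowed downtime = 1440 * (100 - 99.999) / 100
Allowed downtime = 0.0144 minutes

0.0144 minutes


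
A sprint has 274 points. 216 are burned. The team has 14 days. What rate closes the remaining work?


Formula: Required rate = Remaining points / Days left
Remaining = 274 - 216 = 58 points
Required rate = 58 / 14 = 4.14 points/day

4.14 points/day


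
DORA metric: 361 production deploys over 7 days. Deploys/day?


Formula: deployments per day = releases / days
= 361 / 7
= 51.571 deploys/day
(equivalently, 361.0 deploys/week)

51.571 deploys/day


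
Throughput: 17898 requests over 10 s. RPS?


Formula: throughput = requests / seconds
throughput = 17898 / 10
throughput = 1789.8 requests/second

1789.8 requests/second


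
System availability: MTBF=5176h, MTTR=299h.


Availability = MTBF / (MTBF + MTTR)
Availability = 5176 / (5176 + 299)
Availability = 5176 / 5475
Availability = 94.5388%

94.5388%


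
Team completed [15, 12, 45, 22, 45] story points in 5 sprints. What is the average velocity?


Formula: Avg velocity = Total points / Number of sprints
Points: [15, 12, 45, 22, 45]
Sum = 15 + 12 + 45 + 22 + 45 = 139
Avg velocity = 139 / 5 = 27.8 points/sprint

27.8 points/sprint


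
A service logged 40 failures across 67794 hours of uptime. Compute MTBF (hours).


Formula: MTBF = Total operating time / Number of failures
MTBF = 67794 / 40
MTBF = 1694.85 hours

1694.85 hours


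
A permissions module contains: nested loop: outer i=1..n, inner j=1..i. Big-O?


Reasoning: triangle: n(n+1)/2 ~ n^2/2
Complexity: O(n^2)

O(n^2)


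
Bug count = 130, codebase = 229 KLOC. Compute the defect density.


Defect density = defects / KLOC
Defect density = 130 / 229
Defect density = 0.568 defects/KLOC

0.568 defects/KLOC


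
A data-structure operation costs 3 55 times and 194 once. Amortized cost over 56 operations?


Formula: Amortized cost = Total cost / Operations
Total cost = (55 * 3) + (1 * 194)
Total cost = 165 + 194 = 359
Amortized = 359 / 56 = 6.4107

6.4107


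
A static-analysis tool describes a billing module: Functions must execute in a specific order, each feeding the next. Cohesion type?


Reasoning: Output of one is input to next
Type: Sequential cohesion

Sequential cohesion


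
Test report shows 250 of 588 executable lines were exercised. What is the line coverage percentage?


Coverage = covered / total * 100
Coverage = 250 / 588 * 100
Coverage = 42.52%

42.52%


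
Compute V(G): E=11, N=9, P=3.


Formula: V(G) = E - N + 2P
V(G) = 11 - 9 + 2*3
V(G) = 2 + 6
V(G) = 8

8


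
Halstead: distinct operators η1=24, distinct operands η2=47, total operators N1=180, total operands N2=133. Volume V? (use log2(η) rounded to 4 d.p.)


Formula: V = N * log2(η), where N = N1 + N2 and η = η1 + η2
η = 24 + 47 = 71
N = 180 + 133 = 313
log2(71) ≈ 6.1497
V = 313 * 6.1497 = 1924.86

1924.86


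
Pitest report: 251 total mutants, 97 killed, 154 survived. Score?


Mutation score = killed / total * 100
Mutation score = 97 / 251 * 100
Mutation score = 38.65%

38.65%


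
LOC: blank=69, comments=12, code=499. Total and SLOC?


Total LOC = blank + comment + code
Total LOC = 69 + 12 + 499 = 580
SLOC (source only) = code = 499

Total LOC: 580, SLOC: 499


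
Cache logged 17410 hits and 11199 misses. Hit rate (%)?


Formula: hit rate = hits / (hits + misses) * 100
hit rate = 17410 / (17410 + 11199) * 100
hit rate = 17410 / 28609 * 100
hit rate = 60.85%

60.85%


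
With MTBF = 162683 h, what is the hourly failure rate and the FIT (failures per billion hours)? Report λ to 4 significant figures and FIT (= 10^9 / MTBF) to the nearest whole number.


Formula: λ = 1 / MTBF; FIT = λ × 1e9 = 1e9 / MTBF
λ = 1 / 162683 ≈ 6.147e-06 failures/hour
FIT = 1e9 / 162683 ≈ 6147 failures per 1e9 hours (nearest whole number)

λ = 6.147e-06 /h, FIT = 6147


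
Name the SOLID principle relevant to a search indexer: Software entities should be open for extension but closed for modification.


This describes the Open/Closed Principle (OCP)

Open/Closed Principle (OCP)


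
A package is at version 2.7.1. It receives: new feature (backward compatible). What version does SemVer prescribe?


Current: 2.7.1
Change category: 'new feature (backward compatible)' → minor bump
SemVer rule: minor bump → increment MINOR, reset PATCH to 0 (MAJOR unchanged)
New: 2.8.0

2.8.0


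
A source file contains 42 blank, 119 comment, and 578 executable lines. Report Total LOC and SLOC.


Total LOC = blank + comment + code
Total LOC = 42 + 119 + 578 = 739
SLOC (source only) = code = 578

Total LOC: 739, SLOC: 578


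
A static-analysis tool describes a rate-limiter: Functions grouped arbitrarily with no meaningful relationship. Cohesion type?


Reasoning: Worst: random grouping
Type: Coincidental cohesion

Coincidental cohesion


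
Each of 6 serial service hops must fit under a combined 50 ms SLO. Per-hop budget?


Formula: per_stage = total_budget / stages
per_stage = 50 / 6
per_stage = 8.33 ms

8.33 ms


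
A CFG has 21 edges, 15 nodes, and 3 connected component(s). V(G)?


Formula: V(G) = E - N + 2P
V(G) = 21 - 15 + 2*3
V(G) = 6 + 6
V(G) = 12

12


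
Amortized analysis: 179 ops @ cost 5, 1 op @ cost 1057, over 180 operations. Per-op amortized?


Formula: Amortized cost = Total cost / Operations
Total cost = (179 * 5) + (1 * 1057)
Total cost = 895 + 1057 = 1952
Amortized = 1952 / 180 = 10.8444

10.8444


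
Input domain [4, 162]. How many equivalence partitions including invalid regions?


Valid range: [4, 162]
Class 1: x < 4 — invalid
Class 2: 4 ≤ x ≤ 162 — valid
Class 3: x > 162 — invalid
Total equivalence classes: 3

3 equivalence classes


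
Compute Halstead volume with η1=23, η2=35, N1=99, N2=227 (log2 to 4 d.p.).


Formula: V = N * log2(η), where N = N1 + N2 and η = η1 + η2
η = 23 + 35 = 58
N = 99 + 227 = 326
log2(58) ≈ 5.8580
V = 326 * 5.8580 = 1909.71

1909.71


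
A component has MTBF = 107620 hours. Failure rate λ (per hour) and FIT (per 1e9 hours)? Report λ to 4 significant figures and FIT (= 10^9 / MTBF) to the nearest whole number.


Formula: λ = 1 / MTBF; FIT = λ × 1e9 = 1e9 / MTBF
λ = 1 / 107620 ≈ 9.292e-06 failures/hour
FIT = 1e9 / 107620 ≈ 9292 failures per 1e9 hours (nearest whole number)

λ = 9.292e-06 /h, FIT = 9292


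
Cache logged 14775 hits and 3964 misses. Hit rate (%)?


Formula: hit rate = hits / (hits + misses) * 100
hit rate = 14775 / (14775 + 3964) * 100
hit rate = 14775 / 18739 * 100
hit rate = 78.85%

78.85%


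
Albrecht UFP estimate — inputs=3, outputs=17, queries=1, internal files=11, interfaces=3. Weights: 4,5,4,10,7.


UFP = EI*4 + EO*5 + EQ*4 + ILF*10 + EIF*7
UFP = 3*4 + 17*5 + 1*4 + 11*10 + 3*7
UFP = 12 + 85 + 4 + 110 + 21
UFP = 232

232


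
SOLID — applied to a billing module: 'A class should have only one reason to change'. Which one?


This describes the Single Responsibility Principle (SRP)

Single Responsibility Principle (SRP)


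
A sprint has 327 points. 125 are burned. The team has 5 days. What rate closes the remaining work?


Formula: Required rate = Remaining points / Days left
Remaining = 327 - 125 = 202 points
Required rate = 202 / 5 = 40.4 points/day

40.4 points/day


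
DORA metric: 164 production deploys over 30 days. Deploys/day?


Formula: deployments per day = releases / days
= 164 / 30
= 5.467 deploys/day
(equivalently, 38.27 deploys/week)

5.467 deploys/day


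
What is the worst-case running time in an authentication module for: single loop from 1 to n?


Reasoning: one pass through n items
Complexity: O(n)

O(n)


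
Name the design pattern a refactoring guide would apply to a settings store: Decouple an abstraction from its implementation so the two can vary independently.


This matches the Bridge pattern

Bridge


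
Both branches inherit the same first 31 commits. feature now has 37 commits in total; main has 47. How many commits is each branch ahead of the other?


Common ancestor: commit #31
feature commits after divergence: 37 - 31 = 6
main commits after divergence: 47 - 31 = 16
feature is 6 commits ahead of main
main is 16 commits ahead of feature

feature ahead: 6, main ahead: 16


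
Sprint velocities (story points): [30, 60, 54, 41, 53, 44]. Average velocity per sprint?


Formula: Avg velocity = Total points / Number of sprints
Points: [30, 60, 54, 41, 53, 44]
Sum = 30 + 60 + 54 + 41 + 53 + 44 = 282
Avg velocity = 282 / 6 = 47.0 points/sprint

47.0 points/sprint


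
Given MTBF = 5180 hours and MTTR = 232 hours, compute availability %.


Availability = MTBF / (MTBF + MTTR)
Availability = 5180 / (5180 + 232)
Availability = 5180 / 5412
Availability = 95.7132%

95.7132%


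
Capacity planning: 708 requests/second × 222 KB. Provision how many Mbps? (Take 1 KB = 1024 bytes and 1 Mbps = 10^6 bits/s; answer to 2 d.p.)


Formula: Mbps = payload_bytes * RPS * 8 / 1e6
Payload per request = 222 KB = 222 * 1024 = 227328 bytes
Total bytes/sec = 227328 * 708 = 160948224
Total bits/sec = 160948224 * 8 = 1287585792
Mbps = 1287585792 / 1e6 = 1287.59

1287.59 Mbps


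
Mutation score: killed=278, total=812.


Mutation score = killed / total * 100
Mutation score = 278 / 812 * 100
Mutation score = 34.24%

34.24%


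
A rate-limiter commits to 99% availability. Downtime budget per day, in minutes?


Formula: allowed downtime = period * (100 - SLA) / 100
Period (day) = 1440 minutes
Unavailability fraction = (100 - 99.0) / 100
Allowed downtime = 1440 * (100 - 99.0) / 100
Allowed downtime = 14.4 minutes

14.4 minutes


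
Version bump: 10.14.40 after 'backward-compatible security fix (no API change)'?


Current: 10.14.40
Change category: 'backward-compatible security fix (no API change)' → patch bump
SemVer rule: patch bump → increment PATCH (MAJOR and MINOR unchanged)
New: 10.14.41

10.14.41


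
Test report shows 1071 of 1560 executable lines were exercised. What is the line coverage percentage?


Coverage = covered / total * 100
Coverage = 1071 / 1560 * 100
Coverage = 68.65%

68.65%


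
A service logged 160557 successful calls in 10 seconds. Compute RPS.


Formula: throughput = requests / seconds
throughput = 160557 / 10
throughput = 16055.7 requests/second

16055.7 requests/second


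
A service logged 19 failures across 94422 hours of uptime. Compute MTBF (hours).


Formula: MTBF = Total operating time / Number of failures
MTBF = 94422 / 19
MTBF = 4969.58 hours

4969.58 hours


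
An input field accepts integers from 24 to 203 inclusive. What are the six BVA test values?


Range: [24, 203]
Boundaries: just below min, min, min+1, max-1, max, just above max
Values: [23, 24, 25, 202, 203, 204]

[23, 24, 25, 202, 203, 204]


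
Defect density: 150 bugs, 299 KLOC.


Defect density = defects / KLOC
Defect density = 150 / 299
Defect density = 0.502 defects/KLOC

0.502 defects/KLOC


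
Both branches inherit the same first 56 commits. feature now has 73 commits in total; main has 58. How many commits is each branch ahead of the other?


Common ancestor: commit #56
feature commits after divergence: 73 - 56 = 17
main commits after divergence: 58 - 56 = 2
feature is 17 commits ahead of main
main is 2 commits ahead of feature

feature ahead: 17, main ahead: 2


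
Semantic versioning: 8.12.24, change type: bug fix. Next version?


Current: 8.12.24
Change category: 'bug fix' → patch bump
SemVer rule: patch bump → increment PATCH (MAJOR and MINOR unchanged)
New: 8.12.25

8.12.25


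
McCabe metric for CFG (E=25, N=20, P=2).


Formula: V(G) = E - N + 2P
V(G) = 25 - 20 + 2*2
V(G) = 5 + 4
V(G) = 9

9


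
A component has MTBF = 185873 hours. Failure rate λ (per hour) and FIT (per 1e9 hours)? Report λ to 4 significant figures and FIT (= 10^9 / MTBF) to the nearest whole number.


Formula: λ = 1 / MTBF; FIT = λ × 1e9 = 1e9 / MTBF
λ = 1 / 185873 ≈ 5.380e-06 failures/hour
FIT = 1e9 / 185873 ≈ 5380 failures per 1e9 hours (nearest whole number)

λ = 5.380e-06 /h, FIT = 5380


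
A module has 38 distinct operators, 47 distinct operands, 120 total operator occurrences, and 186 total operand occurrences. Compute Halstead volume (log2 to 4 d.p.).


Formula: V = N * log2(η), where N = N1 + N2 and η = η1 + η2
η = 38 + 47 = 85
N = 120 + 186 = 306
log2(85) ≈ 6.4094
V = 306 * 6.4094 = 1961.28

1961.28


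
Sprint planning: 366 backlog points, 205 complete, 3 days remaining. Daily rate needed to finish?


Formula: Required rate = Remaining points / Days left
Remaining = 366 - 205 = 161 points
Required rate = 161 / 3 = 53.67 points/day

53.67 points/day


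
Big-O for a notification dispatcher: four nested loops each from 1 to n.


Reasoning: four levels of nesting
Complexity: O(n^4)

O(n^4)


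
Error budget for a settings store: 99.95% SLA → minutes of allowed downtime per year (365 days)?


Formula: allowed downtime = period * (100 - SLA) / 100
Period (year (365 days)) = 525600 minutes
Unavailability fraction = (100 - 99.95) / 100
Allowed downtime = 525600 * (100 - 99.95) / 100
Allowed downtime = 262.8 minutes

262.8 minutes


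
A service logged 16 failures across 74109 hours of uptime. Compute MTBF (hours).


Formula: MTBF = Total operating time / Number of failures
MTBF = 74109 / 16
MTBF = 4631.81 hours

4631.81 hours


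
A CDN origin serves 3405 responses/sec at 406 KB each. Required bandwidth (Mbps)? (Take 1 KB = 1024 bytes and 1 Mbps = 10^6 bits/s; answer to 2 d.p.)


Formula: Mbps = payload_bytes * RPS * 8 / 1e6
Payload per request = 406 KB = 406 * 1024 = 415744 bytes
Total bytes/sec = 415744 * 3405 = 1415608320
Total bits/sec = 1415608320 * 8 = 11324866560
Mbps = 11324866560 / 1e6 = 11324.87

11324.87 Mbps


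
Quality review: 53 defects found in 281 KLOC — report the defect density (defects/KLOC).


Defect density = defects / KLOC
Defect density = 53 / 281
Defect density = 0.189 defects/KLOC

0.189 defects/KLOC


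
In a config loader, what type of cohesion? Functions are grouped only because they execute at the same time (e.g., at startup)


Reasoning: Related by timing only
Type: Temporal cohesion

Temporal cohesion


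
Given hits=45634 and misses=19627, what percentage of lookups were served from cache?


Formula: hit rate = hits / (hits + misses) * 100
hit rate = 45634 / (45634 + 19627) * 100
hit rate = 45634 / 65261 * 100
hit rate = 69.93%

69.93%


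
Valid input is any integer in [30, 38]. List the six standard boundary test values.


Range: [30, 38]
Boundaries: just below min, min, min+1, max-1, max, just above max
Values: [29, 30, 31, 37, 38, 39]

[29, 30, 31, 37, 38, 39]


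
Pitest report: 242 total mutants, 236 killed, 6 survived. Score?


Mutation score = killed / total * 100
Mutation score = 236 / 242 * 100
Mutation score = 97.52%

97.52%


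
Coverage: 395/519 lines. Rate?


Coverage = covered / total * 100
Coverage = 395 / 519 * 100
Coverage = 76.11%

76.11%


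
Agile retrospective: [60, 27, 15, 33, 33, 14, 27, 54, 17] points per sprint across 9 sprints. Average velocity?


Formula: Avg velocity = Total points / Number of sprints
Points: [60, 27, 15, 33, 33, 14, 27, 54, 17]
Sum = 60 + 27 + 15 + 33 + 33 + 14 + 27 + 54 + 17 = 280
Avg velocity = 280 / 9 = 31.11 points/sprint

31.11 points/sprint


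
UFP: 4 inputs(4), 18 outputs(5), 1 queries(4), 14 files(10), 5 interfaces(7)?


UFP = EI*4 + EO*5 + EQ*4 + ILF*10 + EIF*7
UFP = 4*4 + 18*5 + 1*4 + 14*10 + 5*7
UFP = 16 + 90 + 4 + 140 + 35
UFP = 285

285


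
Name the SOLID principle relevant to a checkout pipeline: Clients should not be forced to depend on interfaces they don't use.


This describes the Interface Segregation Principle (ISP)

Interface Segregation Principle (ISP)


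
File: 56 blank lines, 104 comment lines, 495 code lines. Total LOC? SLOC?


Total LOC = blank + comment + code
Total LOC = 56 + 104 + 495 = 655
SLOC (source only) = code = 495

Total LOC: 655, SLOC: 495


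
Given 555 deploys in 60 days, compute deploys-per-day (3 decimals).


Formula: deployments per day = releases / days
= 555 / 60
= 9.25 deploys/day
(equivalently, 64.75 deploys/week)

9.25 deploys/day


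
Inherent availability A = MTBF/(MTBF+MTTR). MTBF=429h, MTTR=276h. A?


Availability = MTBF / (MTBF + MTTR)
Availability = 429 / (429 + 276)
Availability = 429 / 705
Availability = 60.8511%

60.8511%


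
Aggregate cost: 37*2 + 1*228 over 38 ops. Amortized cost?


Formula: Amortized cost = Total cost / Operations
Total cost = (37 * 2) + (1 * 228)
Total cost = 74 + 228 = 302
Amortized = 302 / 38 = 7.9474

7.9474


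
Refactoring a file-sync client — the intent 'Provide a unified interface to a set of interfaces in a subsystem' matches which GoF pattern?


This matches the Facade pattern

Facade


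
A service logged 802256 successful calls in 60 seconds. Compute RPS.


Formula: throughput = requests / seconds
throughput = 802256 / 60
throughput = 13370.93 requests/second

13370.93 requests/second


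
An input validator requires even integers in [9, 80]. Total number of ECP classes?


Constraint: even integers in [9, 80]
Class 1: x < 9 — out-of-range invalid
Class 2: x in [9,80] but odd — wrong type invalid
Class 3: x in [9,80] and even — valid
Class 4: x > 80 — out-of-range invalid
Total equivalence classes: 4

4 equivalence classes


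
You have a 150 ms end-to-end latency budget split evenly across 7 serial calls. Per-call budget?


Formula: per_stage = total_budget / stages
per_stage = 150 / 7
per_stage = 21.43 ms

21.43 ms


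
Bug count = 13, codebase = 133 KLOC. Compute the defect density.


Defect density = defects / KLOC
Defect density = 13 / 133
Defect density = 0.098 defects/KLOC

0.098 defects/KLOC


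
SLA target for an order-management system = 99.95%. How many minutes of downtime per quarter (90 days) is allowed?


Formula: allowed downtime = period * (100 - SLA) / 100
Period (quarter (90 days)) = 129600 minutes
Unavailability fraction = (100 - 99.95) / 100
Allowed downtime = 129600 * (100 - 99.95) / 100
Allowed downtime = 64.8 minutes

64.8 minutes


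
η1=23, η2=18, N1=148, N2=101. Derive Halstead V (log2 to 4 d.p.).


Formula: V = N * log2(η), where N = N1 + N2 and η = η1 + η2
η = 23 + 18 = 41
N = 148 + 101 = 249
log2(41) ≈ 5.3576
V = 249 * 5.3576 = 1334.04

1334.04


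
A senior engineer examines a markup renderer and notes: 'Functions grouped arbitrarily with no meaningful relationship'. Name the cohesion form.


Reasoning: Worst: random grouping
Type: Coincidental cohesion

Coincidental cohesion


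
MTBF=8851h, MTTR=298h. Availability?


Availability = MTBF / (MTBF + MTTR)
Availability = 8851 / (8851 + 298)
Availability = 8851 / 9149
Availability = 96.7428%

96.7428%


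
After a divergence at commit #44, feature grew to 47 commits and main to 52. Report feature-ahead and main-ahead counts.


Common ancestor: commit #44
feature commits after divergence: 47 - 44 = 3
main commits after divergence: 52 - 44 = 8
feature is 3 commits ahead of main
main is 8 commits ahead of feature

feature ahead: 3, main ahead: 8


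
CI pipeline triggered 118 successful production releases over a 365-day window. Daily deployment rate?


Formula: deployments per day = releases / days
= 118 / 365
= 0.323 deploys/day
(equivalently, 2.26 deploys/week)

0.323 deploys/day


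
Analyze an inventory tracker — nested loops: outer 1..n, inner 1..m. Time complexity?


Reasoning: product of independent bounds
Complexity: O(n*m)

O(n*m)


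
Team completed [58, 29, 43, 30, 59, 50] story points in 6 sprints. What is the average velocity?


Formula: Avg velocity = Total points / Number of sprints
Points: [58, 29, 43, 30, 59, 50]
Sum = 58 + 29 + 43 + 30 + 59 + 50 = 269
Avg velocity = 269 / 6 = 44.83 points/sprint

44.83 points/sprint


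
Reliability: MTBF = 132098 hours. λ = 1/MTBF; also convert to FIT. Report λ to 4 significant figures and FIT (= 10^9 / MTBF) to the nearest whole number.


Formula: λ = 1 / MTBF; FIT = λ × 1e9 = 1e9 / MTBF
λ = 1 / 132098 ≈ 7.570e-06 failures/hour
FIT = 1e9 / 132098 ≈ 7570 failures per 1e9 hours (nearest whole number)

λ = 7.570e-06 /h, FIT = 7570


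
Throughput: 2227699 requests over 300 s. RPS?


Formula: throughput = requests / seconds
throughput = 2227699 / 300
throughput = 7425.66 requests/second

7425.66 requests/second


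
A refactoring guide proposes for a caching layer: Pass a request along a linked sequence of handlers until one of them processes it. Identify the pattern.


This matches the Chain of Responsibility pattern

Chain of Responsibility


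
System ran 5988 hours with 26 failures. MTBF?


Formula: MTBF = Total operating time / Number of failures
MTBF = 5988 / 26
MTBF = 230.31 hours

230.31 hours


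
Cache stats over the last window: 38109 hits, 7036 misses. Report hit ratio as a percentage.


Formula: hit rate = hits / (hits + misses) * 100
hit rate = 38109 / (38109 + 7036) * 100
hit rate = 38109 / 45145 * 100
hit rate = 84.41%

84.41%


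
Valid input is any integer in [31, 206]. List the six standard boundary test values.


Range: [31, 206]
Boundaries: just below min, min, min+1, max-1, max, just above max
Values: [30, 31, 32, 205, 206, 207]

[30, 31, 32, 205, 206, 207]


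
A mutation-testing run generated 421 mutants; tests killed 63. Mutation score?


Mutation score = killed / total * 100
Mutation score = 63 / 421 * 100
Mutation score = 14.96%

14.96%


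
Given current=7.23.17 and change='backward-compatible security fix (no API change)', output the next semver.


Current: 7.23.17
Change category: 'backward-compatible security fix (no API change)' → patch bump
SemVer rule: patch bump → increment PATCH (MAJOR and MINOR unchanged)
New: 7.23.18

7.23.18
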